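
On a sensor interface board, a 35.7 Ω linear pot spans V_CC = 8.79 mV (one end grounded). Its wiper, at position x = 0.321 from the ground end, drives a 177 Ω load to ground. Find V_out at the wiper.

V_out ≈ 2.70 mV

The pot divides into 24.24 Ω above the wiper and 11.46 Ω below.
R_L loads the lower segment: effective lower R = 10.76 Ω.
V_out = 8.79 × 10.76/(24.24 + 10.76) = 2.703 mV.
(Unloaded: V_out = x·V_CC = 2.82 mV.)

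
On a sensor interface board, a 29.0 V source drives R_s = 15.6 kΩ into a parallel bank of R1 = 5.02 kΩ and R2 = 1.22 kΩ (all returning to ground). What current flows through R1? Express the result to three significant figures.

I ≈ 0.342 mA

Parallel bank: R_p = 1/(1/5.02 + 1/1.22) = 0.9815 kΩ.
V_A by voltage divider: V_A = 29.0 × 0.9815/(15.6 + 0.9815) = 1.717 V.
Branch current I = V_A/R1 = 1.717/5.02 = 0.3419 mA.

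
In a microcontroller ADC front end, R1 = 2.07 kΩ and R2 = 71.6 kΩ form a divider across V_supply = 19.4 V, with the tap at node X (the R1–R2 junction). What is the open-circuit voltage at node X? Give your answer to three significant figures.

V_th is the unloaded tap voltage: V_supply · R2/(R1+R2) = 19.4 × 0.9719 = 18.85 V.

V_th ≈ 18.9 V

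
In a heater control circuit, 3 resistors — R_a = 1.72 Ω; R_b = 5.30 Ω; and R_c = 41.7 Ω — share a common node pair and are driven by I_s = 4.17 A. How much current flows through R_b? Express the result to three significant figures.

I ≈ 0.991 A

Total conductance ΣG = 1/1.72 + 1/5.30 + 1/41.7 = 0.7941 (units of 1/Ω).
Current divider: I(R_b) = I_s · G_k/ΣG = 4.17 × (0.1887/0.7941) = 4.17 × 0.2376 = 0.9909 A.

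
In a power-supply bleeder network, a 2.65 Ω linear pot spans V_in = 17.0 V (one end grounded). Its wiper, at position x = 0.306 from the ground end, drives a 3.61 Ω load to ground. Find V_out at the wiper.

V_out ≈ 4.50 V

The pot divides into 1.839 Ω above the wiper and 0.8109 Ω below.
(x·R_p) ‖ R_L = 0.6622 Ω.
V_out = 17.0 × 0.6622/(1.839 + 0.6622) = 4.500 V.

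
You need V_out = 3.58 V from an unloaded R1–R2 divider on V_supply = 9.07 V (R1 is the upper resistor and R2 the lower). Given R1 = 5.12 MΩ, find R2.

R2 ≈ 3.34 MΩ

V_out/V_supply = R2/(R1+R2) = 0.3947.
R2 = R1 · 0.3947/(1 − 0.3947) = 3.339 MΩ.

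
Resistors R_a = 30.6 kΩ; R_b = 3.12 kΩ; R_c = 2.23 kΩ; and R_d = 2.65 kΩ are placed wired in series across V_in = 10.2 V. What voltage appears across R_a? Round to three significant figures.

V ≈ 8.09 V

Series total: ΣR = 30.6 + 3.12 + 2.23 + 2.65 = 38.60 kΩ.
By the voltage-divider rule, V = 10.2 × 30.60/38.60 = 8.086 V.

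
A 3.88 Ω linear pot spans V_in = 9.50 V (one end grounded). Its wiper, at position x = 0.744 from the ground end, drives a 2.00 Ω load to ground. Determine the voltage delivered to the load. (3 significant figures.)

Lower segment x·R_p = 2.887 Ω; upper segment (1−x)·R_p = 0.9933 Ω.
(x·R_p) ‖ R_L = 1.181 Ω.
V_out = 9.50 × 1.181/(0.9933 + 1.181) = 5.161 V.

V_out ≈ 5.16 V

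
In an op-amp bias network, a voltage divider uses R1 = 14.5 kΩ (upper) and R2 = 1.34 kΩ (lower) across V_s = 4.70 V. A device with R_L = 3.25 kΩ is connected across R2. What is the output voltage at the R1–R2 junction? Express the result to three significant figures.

V_out ≈ 0.289 V

R2 ‖ R_L = (1.34 × 3.25)/(1.34 + 3.25) = 0.9488 kΩ.
Now apply the divider: V_out = 4.70 × 0.06142 = 0.2887 V.
(Unloaded it would be 0.398 V; the load pulls it down.)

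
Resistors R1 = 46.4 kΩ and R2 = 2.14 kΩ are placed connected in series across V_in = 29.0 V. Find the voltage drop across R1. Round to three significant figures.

V ≈ 27.7 V

ΣR = 46.4 + 2.14 = 48.54 kΩ.
By the voltage-divider rule, V = 29.0 × 46.40/48.54 = 27.72 V.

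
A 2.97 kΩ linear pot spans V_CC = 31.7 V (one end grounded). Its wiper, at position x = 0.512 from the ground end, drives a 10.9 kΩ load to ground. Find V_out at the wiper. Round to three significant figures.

V_out ≈ 15.2 V

Split the track: R_lower = x·R_p = 1.521 kΩ, R_upper = (1−x)·R_p = 1.449 kΩ.
Lower segment in parallel with the load: 1.521 ‖ 10.9 = 1.334 kΩ.
Loaded-divider output: V_out = 31.7 × 0.4794 = 15.20 V.
(Unloaded: V_out = x·V_CC = 16.2 V.)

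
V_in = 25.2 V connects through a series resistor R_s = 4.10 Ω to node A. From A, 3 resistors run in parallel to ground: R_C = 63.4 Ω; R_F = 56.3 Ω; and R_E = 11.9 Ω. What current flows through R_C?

Parallel bank: R_p = 1/(1/63.4 + 1/56.3 + 1/11.9) = 8.506 Ω.
V_A by voltage divider: V_A = 25.2 × 8.506/(4.10 + 8.506) = 17.00 V.
Branch current I = V_A/R_C = 17.00/63.4 = 0.2682 A.

I ≈ 0.268 A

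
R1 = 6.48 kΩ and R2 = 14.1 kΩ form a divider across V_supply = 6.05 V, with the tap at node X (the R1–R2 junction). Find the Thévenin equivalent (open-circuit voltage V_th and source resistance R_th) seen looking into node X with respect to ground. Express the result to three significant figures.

V_th ≈ 4.15 V, R_th ≈ 4.44 kΩ

V_th is the unloaded tap voltage: V_supply · R2/(R1+R2) = 6.05 × 0.6851 = 4.145 V.
Looking into X with the source shorted: R_th = R1·R2/(R1+R2) = 6.480 × 14.1/20.58 = 4.440 kΩ.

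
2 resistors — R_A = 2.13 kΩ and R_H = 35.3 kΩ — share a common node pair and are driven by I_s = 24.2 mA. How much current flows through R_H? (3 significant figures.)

I ≈ 1.38 mA

For two parallel branches, I_k = I_s · (other R)/(sum of R).
So I = 24.2 × 2.13/37.43 = 1.377 mA.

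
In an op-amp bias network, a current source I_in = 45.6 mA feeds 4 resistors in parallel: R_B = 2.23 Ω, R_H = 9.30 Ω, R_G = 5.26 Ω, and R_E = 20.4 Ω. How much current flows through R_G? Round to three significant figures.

I ≈ 10.9 mA

Total conductance ΣG = 1/2.23 + 1/9.30 + 1/5.26 + 1/20.4 = 0.7951 (units of 1/Ω).
Current divider: I(R_G) = I_in · G_k/ΣG = 45.6 × (0.1901/0.7951) = 45.6 × 0.2391 = 10.90 mA.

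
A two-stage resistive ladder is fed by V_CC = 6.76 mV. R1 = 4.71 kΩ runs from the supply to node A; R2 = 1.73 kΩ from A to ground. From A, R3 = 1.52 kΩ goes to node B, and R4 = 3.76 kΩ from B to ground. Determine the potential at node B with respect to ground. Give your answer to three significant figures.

The second stage (R3 + R4 = 5.280 kΩ) loads node A in parallel with R2.
R2 ‖ (R3+R4) = 1.303 kΩ.
So V_A = 6.76 × 0.2167 = 1.465 mV.
Then the unloaded second divider: V_B = V_A × R4/(R3+R4) = 1.465 × 0.7121 = 1.043 mV.

V_B ≈ 1.04 mV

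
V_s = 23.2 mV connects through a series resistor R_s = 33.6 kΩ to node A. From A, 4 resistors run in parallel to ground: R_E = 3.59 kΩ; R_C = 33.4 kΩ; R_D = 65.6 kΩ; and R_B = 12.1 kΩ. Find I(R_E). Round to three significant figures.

Equivalent of the parallel group: R_p = 2.461 kΩ.
V_A by voltage divider: V_A = 23.2 × 2.461/(33.6 + 2.461) = 1.583 mV.
I(R_E) = V_A / R_E = 1.583/3.59 = 0.4410 µA.
(Equivalently: I_total = 0.6434 µA, then current-divider fraction G_k/ΣG = 0.6854.)

I ≈ 0.441 µA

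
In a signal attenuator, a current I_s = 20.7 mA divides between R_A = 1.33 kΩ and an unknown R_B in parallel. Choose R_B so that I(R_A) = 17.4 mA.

R_B ≈ 7.01 kΩ

The fraction through R_A equals R_B/(R_A+R_B).
With f = 0.8406, R_B = R_A · f/(1−f) = 1.33 × 5.273 = 7.013 kΩ.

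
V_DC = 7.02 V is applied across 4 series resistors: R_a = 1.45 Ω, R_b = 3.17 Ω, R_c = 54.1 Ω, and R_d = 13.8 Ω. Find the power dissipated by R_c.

Series current I = V_DC/ΣR = 7.02/72.52 = 0.09680 A.
P = I²R = 0.009370 × 54.1 = 0.5069 W.

P ≈ 0.507 W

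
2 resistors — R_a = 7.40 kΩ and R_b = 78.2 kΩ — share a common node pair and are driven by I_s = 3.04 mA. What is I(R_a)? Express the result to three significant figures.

I ≈ 2.78 mA

With just two branches, the current splits inversely with resistance.
I(R_a) = 3.04 × 78.2/(7.40 + 78.2) = 3.04 × 0.9136 = 2.777 mA.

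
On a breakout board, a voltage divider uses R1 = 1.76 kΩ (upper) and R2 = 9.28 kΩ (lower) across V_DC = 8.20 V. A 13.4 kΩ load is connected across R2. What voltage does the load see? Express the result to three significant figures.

V_out ≈ 6.21 V

R2 ‖ R_L = (9.28 × 13.4)/(9.28 + 13.4) = 5.483 kΩ.
Voltage divider with the loaded lower leg: V_out = 8.20 × 5.483/(1.76 + 5.483) = 8.20 × 0.7570 = 6.207 V.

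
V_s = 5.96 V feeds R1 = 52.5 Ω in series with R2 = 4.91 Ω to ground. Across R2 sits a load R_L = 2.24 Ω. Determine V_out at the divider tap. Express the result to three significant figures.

V_out ≈ 0.170 V

R2 ‖ R_L = (4.91 × 2.24)/(4.91 + 2.24) = 1.538 Ω.
Now apply the divider: V_out = 5.96 × 0.02847 = 0.1697 V.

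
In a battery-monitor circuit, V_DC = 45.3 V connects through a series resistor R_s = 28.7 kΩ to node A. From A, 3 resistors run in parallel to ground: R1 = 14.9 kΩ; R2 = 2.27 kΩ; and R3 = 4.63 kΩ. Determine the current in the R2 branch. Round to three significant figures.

Combine the parallel branches: R_p = (1/14.9 + 1/2.27 + 1/4.63)⁻¹ = 1.382 kΩ.
V_A = 45.3 × 1.382/30.08 = 2.081 V.
I(R2) = V_A / R2 = 2.081/2.27 = 0.9168 mA.
(Equivalently: I_total = 1.506 mA, then current-divider fraction G_k/ΣG = 0.6088.)

I ≈ 0.917 mA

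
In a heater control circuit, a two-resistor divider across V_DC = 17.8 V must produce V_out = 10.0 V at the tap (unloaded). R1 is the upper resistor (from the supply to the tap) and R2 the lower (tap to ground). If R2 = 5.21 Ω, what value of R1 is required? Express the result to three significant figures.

Required fraction k = V_out/V_DC = 0.5618.
So R1 = R2 · (V_DC/V_out − 1) = 5.21 × (17.8/10.0 − 1) = 5.21 × 0.7800 = 4.064 Ω.

R1 ≈ 4.06 Ω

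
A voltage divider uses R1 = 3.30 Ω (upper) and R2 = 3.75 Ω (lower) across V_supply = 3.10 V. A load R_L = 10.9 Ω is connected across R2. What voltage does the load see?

V_out ≈ 1.42 V

First combine the lower leg with the load: R2 ‖ R_L = 2.790 Ω.
Now apply the divider: V_out = 3.10 × 0.4581 = 1.420 V.
(Unloaded it would be 1.65 V; the load pulls it down.)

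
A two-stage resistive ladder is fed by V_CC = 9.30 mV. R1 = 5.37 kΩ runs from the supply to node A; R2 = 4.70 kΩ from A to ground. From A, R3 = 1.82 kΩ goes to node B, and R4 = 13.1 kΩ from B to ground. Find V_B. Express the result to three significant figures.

Node A sees R2 in parallel with the series input of stage 2, R3 + R4 = 14.92 kΩ.
R2 ‖ (R3+R4) = 3.574 kΩ.
V_A = 9.30 × 3.574/(5.37 + 3.574) = 3.716 mV.
Then the unloaded second divider: V_B = V_A × R4/(R3+R4) = 3.716 × 0.8780 = 3.263 mV.

V_B ≈ 3.26 mV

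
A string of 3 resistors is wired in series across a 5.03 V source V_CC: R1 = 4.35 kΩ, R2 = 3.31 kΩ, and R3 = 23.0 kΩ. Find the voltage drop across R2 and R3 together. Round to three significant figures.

Series total: ΣR = 4.35 + 3.31 + 23.0 = 30.66 kΩ.
R_{R2..R3} = 3.31 + 23.0 = 26.31 kΩ.
Voltage divider: V = V_CC · (26.31 / 30.66) = 5.03 × 0.8581 = 4.316 V.

V ≈ 4.32 V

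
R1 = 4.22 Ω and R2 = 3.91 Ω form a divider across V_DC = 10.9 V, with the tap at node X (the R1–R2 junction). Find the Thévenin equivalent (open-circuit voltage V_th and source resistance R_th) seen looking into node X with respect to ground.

Open-circuit (no load on X): V_th = V_DC · R2/(R1 + R2) = 10.9 × 3.91/(4.220 + 3.91) = 5.242 V.
Zeroing V_DC shorts the top of R1 to ground, so R_th = R1 ‖ R2 = 2.030 Ω.

V_th ≈ 5.24 V, R_th ≈ 2.03 Ω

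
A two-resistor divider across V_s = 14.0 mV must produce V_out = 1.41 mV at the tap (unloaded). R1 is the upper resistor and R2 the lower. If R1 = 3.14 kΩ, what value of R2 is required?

Required fraction k = V_out/V_s = 0.1007.
Rearranging, R2 = R1·k/(1−k) = 3.14 × 0.1120 = 0.3517 kΩ.

R2 ≈ 0.352 kΩ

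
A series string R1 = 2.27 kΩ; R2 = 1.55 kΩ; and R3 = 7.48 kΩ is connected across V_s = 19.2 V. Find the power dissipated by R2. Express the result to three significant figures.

P ≈ 4.47 mW

The common current is I = 19.2/11.30 = 1.699 mA.
P(R2) = I²·R2 = (1.699)² × 1.55 = 4.475 mW.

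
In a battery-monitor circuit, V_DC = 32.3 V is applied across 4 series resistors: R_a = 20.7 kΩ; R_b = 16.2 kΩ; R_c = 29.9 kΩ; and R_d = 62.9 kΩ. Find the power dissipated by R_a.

P ≈ 1.28 mW

Series current I = V_DC/ΣR = 32.3/129.7 = 0.2490 mA.
V(R_a) = I·R = 5.155 V; P = V·I = 5.155 × 0.2490 = 1.284 mW.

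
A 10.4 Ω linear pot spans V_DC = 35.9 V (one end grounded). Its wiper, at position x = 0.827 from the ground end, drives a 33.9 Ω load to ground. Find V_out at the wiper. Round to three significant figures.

V_out ≈ 28.4 V

The pot divides into 1.799 Ω above the wiper and 8.601 Ω below.
R_L loads the lower segment: effective lower R = 6.860 Ω.
Then V_out = V_DC · 6.860/(1.799 + 6.860) = 28.44 V.
(Unloaded: V_out = x·V_DC = 29.7 V.)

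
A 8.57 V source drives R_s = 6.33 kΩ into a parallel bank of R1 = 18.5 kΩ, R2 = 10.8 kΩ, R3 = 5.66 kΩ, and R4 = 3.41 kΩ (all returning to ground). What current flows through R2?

I ≈ 0.162 mA

Combine the parallel branches: R_p = (1/18.5 + 1/10.8 + 1/5.66 + 1/3.41)⁻¹ = 1.622 kΩ.
V_A by voltage divider: V_A = 8.57 × 1.622/(6.33 + 1.622) = 1.748 V.
I(R2) = V_A / R2 = 1.748/10.8 = 0.1618 mA.
(Check via current divider: I_total = 1.078 mA; share G_k/ΣG = 0.1502 → same result.)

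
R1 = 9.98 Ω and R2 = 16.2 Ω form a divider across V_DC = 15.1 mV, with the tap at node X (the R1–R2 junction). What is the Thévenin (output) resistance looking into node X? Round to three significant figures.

R_th ≈ 6.18 Ω

With V_DC suppressed (replaced by a short), R_th = R1 ‖ R2 = (9.980 × 16.2)/(9.980 + 16.2) = 6.176 Ω.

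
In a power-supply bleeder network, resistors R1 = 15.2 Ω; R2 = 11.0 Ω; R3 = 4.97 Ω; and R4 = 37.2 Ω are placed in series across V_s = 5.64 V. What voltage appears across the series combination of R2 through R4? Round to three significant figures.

V ≈ 4.39 V

Total series resistance ΣR = 15.2 + 11.0 + 4.97 + 37.2 = 68.37 Ω.
R_{R2..R4} = 11.0 + 4.97 + 37.2 = 53.17 Ω.
By the voltage-divider rule, V = 5.64 × 53.17/68.37 = 4.386 V.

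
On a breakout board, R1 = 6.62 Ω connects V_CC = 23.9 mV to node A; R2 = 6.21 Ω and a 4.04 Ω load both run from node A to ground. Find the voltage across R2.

V_out ≈ 6.45 mV

R2 ‖ R_L = (6.21 × 4.04)/(6.21 + 4.04) = 2.448 Ω.
Then V_out = V_CC · R2'/(R1 + R2') = 23.9 × 2.448/9.068 = 6.451 mV.
(Unloaded it would be 11.6 mV; the load pulls it down.)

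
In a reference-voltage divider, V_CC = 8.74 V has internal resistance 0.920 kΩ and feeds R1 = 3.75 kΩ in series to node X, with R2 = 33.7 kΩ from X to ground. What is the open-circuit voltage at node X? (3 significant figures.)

R1' = 0.920 + 3.75 = 4.670 kΩ (source resistance + R1).
With X open, the divider is unloaded: V_th = 8.74 × 33.7/38.37 = 7.676 V.

V_th ≈ 7.68 V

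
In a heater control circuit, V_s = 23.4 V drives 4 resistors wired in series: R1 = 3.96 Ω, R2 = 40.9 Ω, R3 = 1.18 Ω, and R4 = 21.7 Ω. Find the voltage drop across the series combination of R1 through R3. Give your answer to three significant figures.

V ≈ 15.9 V

Series total: ΣR = 3.96 + 40.9 + 1.18 + 21.7 = 67.74 Ω.
R_{R1..R3} = 3.96 + 40.9 + 1.18 = 46.04 Ω.
By the voltage-divider rule, V = 23.4 × 46.04/67.74 = 15.90 V.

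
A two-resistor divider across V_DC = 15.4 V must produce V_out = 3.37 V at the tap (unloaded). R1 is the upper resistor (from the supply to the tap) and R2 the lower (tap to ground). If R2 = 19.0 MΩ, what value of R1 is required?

R1 ≈ 67.8 MΩ

V_out/V_DC = R2/(R1+R2) = 0.2188.
So R1 = R2 · (V_DC/V_out − 1) = 19.0 × (15.4/3.37 − 1) = 19.0 × 3.570 = 67.82 MΩ.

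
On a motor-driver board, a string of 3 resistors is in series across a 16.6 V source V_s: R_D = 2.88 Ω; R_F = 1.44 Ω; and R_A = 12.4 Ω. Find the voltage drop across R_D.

Series total: ΣR = 2.88 + 1.44 + 12.4 = 16.72 Ω.
V = V_s · R/ΣR = 16.6 × 0.1722 = 2.859 V.

V ≈ 2.86 V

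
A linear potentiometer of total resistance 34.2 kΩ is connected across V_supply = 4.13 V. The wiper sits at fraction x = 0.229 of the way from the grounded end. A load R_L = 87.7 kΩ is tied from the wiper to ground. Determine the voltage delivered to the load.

Split the track: R_lower = x·R_p = 7.832 kΩ, R_upper = (1−x)·R_p = 26.37 kΩ.
Lower segment in parallel with the load: 7.832 ‖ 87.7 = 7.190 kΩ.
V_out = 4.13 × 7.190/(26.37 + 7.190) = 0.8848 V.
(Unloaded: V_out = x·V_supply = 0.946 V.)

V_out ≈ 0.885 V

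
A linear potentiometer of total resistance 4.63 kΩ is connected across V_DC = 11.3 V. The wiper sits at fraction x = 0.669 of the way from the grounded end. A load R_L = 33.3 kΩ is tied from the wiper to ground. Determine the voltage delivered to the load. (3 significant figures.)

V_out ≈ 7.33 V

The pot divides into 1.533 kΩ above the wiper and 3.097 kΩ below.
(x·R_p) ‖ R_L = 2.834 kΩ.
V_out = 11.3 × 2.834/(1.533 + 2.834) = 7.334 V.
(Unloaded: V_out = x·V_DC = 7.56 V.)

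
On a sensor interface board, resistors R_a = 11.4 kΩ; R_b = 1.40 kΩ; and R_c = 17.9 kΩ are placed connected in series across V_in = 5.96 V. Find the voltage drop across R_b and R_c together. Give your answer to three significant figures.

V ≈ 3.75 V

Series total: ΣR = 11.4 + 1.40 + 17.9 = 30.70 kΩ.
R_{R_b..R_c} = 1.40 + 17.9 = 19.30 kΩ.
By the voltage-divider rule, V = 5.96 × 19.30/30.70 = 3.747 V.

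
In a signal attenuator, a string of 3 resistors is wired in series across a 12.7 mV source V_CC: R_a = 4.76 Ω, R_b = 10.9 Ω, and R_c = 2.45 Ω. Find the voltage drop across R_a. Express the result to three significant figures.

V ≈ 3.34 mV

ΣR = 4.76 + 10.9 + 2.45 = 18.11 Ω.
Voltage divider: V = V_CC · (4.760 / 18.11) = 12.7 × 0.2628 = 3.338 mV.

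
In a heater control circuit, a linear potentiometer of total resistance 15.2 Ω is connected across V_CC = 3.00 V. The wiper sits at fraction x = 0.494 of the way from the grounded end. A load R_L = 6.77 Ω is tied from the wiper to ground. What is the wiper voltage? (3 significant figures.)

V_out ≈ 0.949 V

Split the track: R_lower = x·R_p = 7.509 Ω, R_upper = (1−x)·R_p = 7.691 Ω.
Lower segment in parallel with the load: 7.509 ‖ 6.77 = 3.560 Ω.
Then V_out = V_CC · 3.560/(7.691 + 3.560) = 0.9493 V.
(Unloaded: V_out = x·V_CC = 1.48 V.)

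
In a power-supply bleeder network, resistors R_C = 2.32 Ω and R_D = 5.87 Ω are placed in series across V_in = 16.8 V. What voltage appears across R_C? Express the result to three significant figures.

V ≈ 4.76 V

Series total: ΣR = 2.32 + 5.87 = 8.190 Ω.
Voltage divider: V = V_in · (2.320 / 8.190) = 16.8 × 0.2833 = 4.759 V.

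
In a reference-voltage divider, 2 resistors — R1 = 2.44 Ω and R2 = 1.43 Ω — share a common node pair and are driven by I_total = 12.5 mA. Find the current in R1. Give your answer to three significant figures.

I ≈ 4.62 mA

With just two branches, the current splits inversely with resistance.
So I = 12.5 × 1.43/3.870 = 4.619 mA.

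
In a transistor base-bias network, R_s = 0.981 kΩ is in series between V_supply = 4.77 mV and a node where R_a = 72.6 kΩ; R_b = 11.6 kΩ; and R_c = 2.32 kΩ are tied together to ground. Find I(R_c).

Equivalent of the parallel group: R_p = 1.883 kΩ.
V_A by voltage divider: V_A = 4.77 × 1.883/(0.981 + 1.883) = 3.136 mV.
Branch current I = V_A/R_c = 3.136/2.32 = 1.352 µA.

I ≈ 1.35 µA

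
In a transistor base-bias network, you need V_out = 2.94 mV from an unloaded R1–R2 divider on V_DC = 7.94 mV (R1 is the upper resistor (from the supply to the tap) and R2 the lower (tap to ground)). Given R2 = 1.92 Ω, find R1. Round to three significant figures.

Required fraction k = V_out/V_DC = 0.3703.
Rearranging, R1 = R2·(1−k)/k = 1.92 × 1.701 = 3.265 Ω.

R1 ≈ 3.27 Ω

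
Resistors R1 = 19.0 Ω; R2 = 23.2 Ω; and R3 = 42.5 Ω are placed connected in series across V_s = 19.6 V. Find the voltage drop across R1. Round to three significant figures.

ΣR = 19.0 + 23.2 + 42.5 = 84.70 Ω.
By the voltage-divider rule, V = 19.6 × 19.00/84.70 = 4.397 V.

V ≈ 4.40 V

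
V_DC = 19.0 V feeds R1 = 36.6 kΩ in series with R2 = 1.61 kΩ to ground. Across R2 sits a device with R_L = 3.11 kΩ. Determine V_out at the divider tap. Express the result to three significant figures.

First combine the lower leg with the load: R2 ‖ R_L = 1.061 kΩ.
Voltage divider with the loaded lower leg: V_out = 19.0 × 1.061/(36.6 + 1.061) = 19.0 × 0.02817 = 0.5352 V.

V_out ≈ 0.535 V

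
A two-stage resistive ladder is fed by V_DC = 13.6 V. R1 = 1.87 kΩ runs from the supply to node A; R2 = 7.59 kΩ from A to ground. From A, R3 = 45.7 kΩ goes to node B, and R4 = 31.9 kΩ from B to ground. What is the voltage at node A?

V_A ≈ 10.7 V

The second stage (R3 + R4 = 77.60 kΩ) loads node A in parallel with R2.
R2 ‖ (R3+R4) = 6.914 kΩ.
V_A = 13.6 × 6.914/(1.87 + 6.914) = 10.70 V.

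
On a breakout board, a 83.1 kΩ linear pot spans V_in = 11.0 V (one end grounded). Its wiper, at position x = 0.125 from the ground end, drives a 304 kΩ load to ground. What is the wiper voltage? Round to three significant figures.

V_out ≈ 1.34 V

Lower segment x·R_p = 10.39 kΩ; upper segment (1−x)·R_p = 72.71 kΩ.
(x·R_p) ‖ R_L = 10.04 kΩ.
Loaded-divider output: V_out = 11.0 × 0.1214 = 1.335 V.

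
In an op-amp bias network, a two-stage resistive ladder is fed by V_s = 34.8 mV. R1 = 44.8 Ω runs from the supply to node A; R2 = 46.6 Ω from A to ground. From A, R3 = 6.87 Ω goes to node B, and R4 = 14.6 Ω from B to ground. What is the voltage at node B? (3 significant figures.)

V_B ≈ 5.85 mV

Looking into the second stage from A: R3 + R4 = 21.47 Ω appears in parallel with R2.
Effective lower resistance at A: R2 ‖ 21.47 = 14.70 Ω.
First divider: V_A = V_s · 14.70/(44.8 + 14.70) = 8.597 mV.
V_B = V_A × 0.6800 = 5.846 mV.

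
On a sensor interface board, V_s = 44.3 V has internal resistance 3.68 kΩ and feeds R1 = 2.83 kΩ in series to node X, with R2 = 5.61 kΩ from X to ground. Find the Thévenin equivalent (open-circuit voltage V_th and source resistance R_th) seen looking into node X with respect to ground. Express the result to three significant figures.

R1' = 3.68 + 2.83 = 6.510 kΩ (source resistance + R1).
V_th is the unloaded tap voltage: V_s · R2/(R1'+R2) = 44.3 × 0.4629 = 20.51 V.
With V_s suppressed (replaced by a short), R_th = R1' ‖ R2 = (6.510 × 5.61)/(6.510 + 5.61) = 3.013 kΩ.

V_th ≈ 20.5 V, R_th ≈ 3.01 kΩ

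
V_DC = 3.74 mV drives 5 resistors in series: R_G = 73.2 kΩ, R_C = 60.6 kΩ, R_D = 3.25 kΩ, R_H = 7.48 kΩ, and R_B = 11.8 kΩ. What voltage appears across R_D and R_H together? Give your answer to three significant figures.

V ≈ 0.257 mV

Series total: ΣR = 73.2 + 60.6 + 3.25 + 7.48 + 11.8 = 156.3 kΩ.
R_{R_D..R_H} = 3.25 + 7.48 = 10.73 kΩ.
V = V_DC · R/ΣR = 3.74 × 0.06864 = 0.2567 mV.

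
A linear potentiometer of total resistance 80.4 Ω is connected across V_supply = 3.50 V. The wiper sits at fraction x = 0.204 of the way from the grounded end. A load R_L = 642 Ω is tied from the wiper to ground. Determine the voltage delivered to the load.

V_out ≈ 0.700 V

Lower segment x·R_p = 16.40 Ω; upper segment (1−x)·R_p = 64.00 Ω.
(x·R_p) ‖ R_L = 15.99 Ω.
Loaded-divider output: V_out = 3.50 × 0.1999 = 0.6998 V.
(Unloaded: V_out = x·V_supply = 0.714 V.)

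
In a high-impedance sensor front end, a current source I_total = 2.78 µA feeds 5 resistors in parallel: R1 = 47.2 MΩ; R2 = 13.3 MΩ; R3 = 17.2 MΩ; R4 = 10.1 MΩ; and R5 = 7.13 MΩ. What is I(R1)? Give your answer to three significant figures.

I ≈ 0.150 µA

Conductances: ΣG = 1/47.2 + 1/13.3 + 1/17.2 + 1/10.1 + 1/7.13 = 0.3938 (1/MΩ).
By the current-divider rule, I = I_total · G_k/ΣG = 2.78 × 0.05380 = 0.1496 µA.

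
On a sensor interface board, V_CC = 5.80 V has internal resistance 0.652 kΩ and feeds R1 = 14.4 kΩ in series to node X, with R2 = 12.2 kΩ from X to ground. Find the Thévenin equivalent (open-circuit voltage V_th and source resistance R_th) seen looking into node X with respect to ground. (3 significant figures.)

R1' = 0.652 + 14.4 = 15.05 kΩ (source resistance + R1).
V_th is the unloaded tap voltage: V_CC · R2/(R1'+R2) = 5.80 × 0.4477 = 2.597 V.
Zeroing V_CC shorts the top of R1' to ground, so R_th = R1' ‖ R2 = 6.738 kΩ.

V_th ≈ 2.60 V, R_th ≈ 6.74 kΩ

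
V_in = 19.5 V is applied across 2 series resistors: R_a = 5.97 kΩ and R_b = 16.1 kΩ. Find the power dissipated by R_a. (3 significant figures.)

P ≈ 4.66 mW

Series current I = V_in/ΣR = 19.5/22.07 = 0.8836 mA.
P(R_a) = I²·R_a = (0.8836)² × 5.97 = 4.661 mW.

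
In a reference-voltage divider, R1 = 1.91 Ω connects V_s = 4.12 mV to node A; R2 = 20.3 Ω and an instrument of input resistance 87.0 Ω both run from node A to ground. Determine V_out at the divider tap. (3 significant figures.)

The load sits in parallel with R2, giving an effective lower resistance R2' = R2·R_L/(R2+R_L) = 16.46 Ω.
Then V_out = V_s · R2'/(R1 + R2') = 4.12 × 16.46/18.37 = 3.692 mV.
(Unloaded it would be 3.77 mV; the load pulls it down.)

V_out ≈ 3.69 mV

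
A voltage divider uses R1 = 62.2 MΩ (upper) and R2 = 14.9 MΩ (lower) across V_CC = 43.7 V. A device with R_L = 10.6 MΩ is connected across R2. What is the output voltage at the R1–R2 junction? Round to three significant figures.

The load sits in parallel with R2, giving an effective lower resistance R2' = R2·R_L/(R2+R_L) = 6.194 MΩ.
Voltage divider with the loaded lower leg: V_out = 43.7 × 6.194/(62.2 + 6.194) = 43.7 × 0.09056 = 3.957 V.
(Unloaded it would be 8.45 V; the load pulls it down.)

V_out ≈ 3.96 V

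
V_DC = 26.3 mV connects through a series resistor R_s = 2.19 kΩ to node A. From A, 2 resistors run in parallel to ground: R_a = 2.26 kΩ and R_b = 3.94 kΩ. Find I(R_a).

Combine the parallel branches: R_p = (1/2.26 + 1/3.94)⁻¹ = 1.436 kΩ.
Node voltage V_A = V_DC · R_p/(R_s + R_p) = 26.3 × 0.3961 = 10.42 mV.
I(R_a) = V_A / R_a = 10.42/2.26 = 4.609 µA.
(Equivalently: I_total = 7.253 µA, then current-divider fraction G_k/ΣG = 0.6355.)

I ≈ 4.61 µA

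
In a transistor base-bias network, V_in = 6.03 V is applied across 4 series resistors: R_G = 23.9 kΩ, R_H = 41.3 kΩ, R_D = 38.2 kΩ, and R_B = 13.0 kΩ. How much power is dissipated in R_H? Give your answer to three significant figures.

P ≈ 0.111 mW

ΣR = 116.4 kΩ → I = 6.03/116.4 = 0.05180 mA.
V(R_H) = I·R = 2.140 V; P = V·I = 2.140 × 0.05180 = 0.1108 mW.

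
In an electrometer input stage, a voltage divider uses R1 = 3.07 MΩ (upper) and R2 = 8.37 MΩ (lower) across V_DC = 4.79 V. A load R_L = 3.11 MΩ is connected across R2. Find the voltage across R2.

R2 ‖ R_L = (8.37 × 3.11)/(8.37 + 3.11) = 2.267 MΩ.
Then V_out = V_DC · R2'/(R1 + R2') = 4.79 × 2.267/5.337 = 2.035 V.
(Unloaded it would be 3.50 V; the load pulls it down.)

V_out ≈ 2.03 V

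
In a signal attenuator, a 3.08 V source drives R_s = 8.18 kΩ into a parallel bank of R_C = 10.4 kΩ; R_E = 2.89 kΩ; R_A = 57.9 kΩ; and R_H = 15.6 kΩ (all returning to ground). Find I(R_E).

Equivalent of the parallel group: R_p = 1.910 kΩ.
Node voltage V_A = V_DC · R_p/(R_s + R_p) = 3.08 × 0.1893 = 0.5830 V.
I(R_E) = V_A / R_E = 0.5830/2.89 = 0.2017 mA.

I ≈ 0.202 mA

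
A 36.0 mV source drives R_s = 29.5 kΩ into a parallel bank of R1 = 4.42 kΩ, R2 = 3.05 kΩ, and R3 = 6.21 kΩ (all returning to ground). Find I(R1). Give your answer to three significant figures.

Parallel bank: R_p = 1/(1/4.42 + 1/3.05 + 1/6.21) = 1.398 kΩ.
V_A by voltage divider: V_A = 36.0 × 1.398/(29.5 + 1.398) = 1.629 mV.
I(R1) = V_A / R1 = 1.629/4.42 = 0.3686 µA.

I ≈ 0.369 µA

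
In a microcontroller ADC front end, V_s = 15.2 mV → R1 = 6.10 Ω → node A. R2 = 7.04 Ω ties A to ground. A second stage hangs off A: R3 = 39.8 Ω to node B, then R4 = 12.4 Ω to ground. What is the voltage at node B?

Looking into the second stage from A: R3 + R4 = 52.20 Ω appears in parallel with R2.
Effective lower resistance at A: R2 ‖ 52.20 = 6.203 Ω.
V_A = 15.2 × 6.203/(6.10 + 6.203) = 7.664 mV.
V_B = V_A × 0.2375 = 1.821 mV.

V_B ≈ 1.82 mV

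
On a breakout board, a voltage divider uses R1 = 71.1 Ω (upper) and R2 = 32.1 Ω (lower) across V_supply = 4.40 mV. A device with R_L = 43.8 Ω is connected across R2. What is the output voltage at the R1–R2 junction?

The load sits in parallel with R2, giving an effective lower resistance R2' = R2·R_L/(R2+R_L) = 18.52 Ω.
Voltage divider with the loaded lower leg: V_out = 4.40 × 18.52/(71.1 + 18.52) = 4.40 × 0.2067 = 0.9094 mV.

V_out ≈ 0.909 mV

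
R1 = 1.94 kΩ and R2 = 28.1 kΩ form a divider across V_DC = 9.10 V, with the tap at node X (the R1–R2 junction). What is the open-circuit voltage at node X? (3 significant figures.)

Open-circuit (no load on X): V_th = V_DC · R2/(R1 + R2) = 9.10 × 28.1/(1.940 + 28.1) = 8.512 V.

V_th ≈ 8.51 V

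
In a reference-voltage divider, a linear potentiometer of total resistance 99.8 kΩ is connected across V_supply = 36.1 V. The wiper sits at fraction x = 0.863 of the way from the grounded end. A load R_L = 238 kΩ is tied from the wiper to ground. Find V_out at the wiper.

V_out ≈ 29.7 V

The pot divides into 13.67 kΩ above the wiper and 86.13 kΩ below.
(x·R_p) ‖ R_L = 63.24 kΩ.
Then V_out = V_supply · 63.24/(13.67 + 63.24) = 29.68 V.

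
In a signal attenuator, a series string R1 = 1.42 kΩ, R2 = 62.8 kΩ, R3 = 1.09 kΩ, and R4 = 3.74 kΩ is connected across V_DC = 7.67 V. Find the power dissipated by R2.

ΣR = 69.05 kΩ → I = 7.67/69.05 = 0.1111 mA.
P = I²R = 0.01234 × 62.8 = 0.7749 mW.

P ≈ 0.775 mW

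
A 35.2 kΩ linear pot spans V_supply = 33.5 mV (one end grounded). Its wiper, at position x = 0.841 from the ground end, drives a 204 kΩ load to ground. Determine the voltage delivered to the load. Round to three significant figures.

V_out ≈ 27.5 mV

The pot divides into 5.597 kΩ above the wiper and 29.60 kΩ below.
R_L loads the lower segment: effective lower R = 25.85 kΩ.
Then V_out = V_supply · 25.85/(5.597 + 25.85) = 27.54 mV.
(Unloaded: V_out = x·V_supply = 28.2 mV.)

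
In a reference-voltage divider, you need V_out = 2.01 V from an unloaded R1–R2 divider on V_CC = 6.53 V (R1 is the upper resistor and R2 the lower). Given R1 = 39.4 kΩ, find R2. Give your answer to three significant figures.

R2 ≈ 17.5 kΩ

V_out/V_CC = R2/(R1+R2) = 0.3078.
So R2 = R1 · V_out/(V_CC − V_out) = 39.4 × 2.01/(6.53 − 2.01) = 39.4 × 0.4447 = 17.52 kΩ.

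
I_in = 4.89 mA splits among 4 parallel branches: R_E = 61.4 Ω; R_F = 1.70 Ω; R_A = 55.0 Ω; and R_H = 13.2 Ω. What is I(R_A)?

I ≈ 0.127 mA

ΣG = 1/61.4 + 1/1.70 + 1/55.0 + 1/13.2 = 0.6985.
By the current-divider rule, I = I_in · G_k/ΣG = 4.89 × 0.02603 = 0.1273 mA.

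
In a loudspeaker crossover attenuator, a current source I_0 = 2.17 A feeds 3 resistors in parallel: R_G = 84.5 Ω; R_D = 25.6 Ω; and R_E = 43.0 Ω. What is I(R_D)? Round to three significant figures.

ΣG = 1/84.5 + 1/25.6 + 1/43.0 = 0.07415.
By the current-divider rule, I = I_0 · G_k/ΣG = 2.17 × 0.5268 = 1.143 A.

I ≈ 1.14 A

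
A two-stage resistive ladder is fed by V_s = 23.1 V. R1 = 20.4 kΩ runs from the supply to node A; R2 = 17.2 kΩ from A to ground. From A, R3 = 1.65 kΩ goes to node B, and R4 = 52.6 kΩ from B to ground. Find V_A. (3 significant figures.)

The second stage (R3 + R4 = 54.25 kΩ) loads node A in parallel with R2.
Effective lower resistance at A: R2 ‖ 54.25 = 13.06 kΩ.
So V_A = 23.1 × 0.3903 = 9.016 V.

V_A ≈ 9.02 V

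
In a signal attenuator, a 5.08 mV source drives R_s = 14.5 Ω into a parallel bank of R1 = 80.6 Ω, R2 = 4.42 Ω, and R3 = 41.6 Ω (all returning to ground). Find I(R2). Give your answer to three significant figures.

I ≈ 0.239 mA

Combine the parallel branches: R_p = (1/80.6 + 1/4.42 + 1/41.6)⁻¹ = 3.807 Ω.
Node voltage V_A = V_supply · R_p/(R_s + R_p) = 5.08 × 0.2079 = 1.056 mV.
I(R2) = V_A / R2 = 1.056/4.42 = 0.2390 mA.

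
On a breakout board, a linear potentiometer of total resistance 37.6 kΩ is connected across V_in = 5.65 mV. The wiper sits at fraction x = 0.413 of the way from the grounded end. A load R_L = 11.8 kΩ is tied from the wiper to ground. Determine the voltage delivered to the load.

V_out ≈ 1.32 mV

Lower segment x·R_p = 15.53 kΩ; upper segment (1−x)·R_p = 22.07 kΩ.
R_L loads the lower segment: effective lower R = 6.705 kΩ.
V_out = 5.65 × 6.705/(22.07 + 6.705) = 1.316 mV.
(Unloaded: V_out = x·V_in = 2.33 mV.)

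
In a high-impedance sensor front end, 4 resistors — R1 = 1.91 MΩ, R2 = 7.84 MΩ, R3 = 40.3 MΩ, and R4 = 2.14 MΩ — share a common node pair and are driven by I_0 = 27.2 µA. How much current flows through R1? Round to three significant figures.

Conductances: ΣG = 1/1.91 + 1/7.84 + 1/40.3 + 1/2.14 = 1.143 (1/MΩ).
By the current-divider rule, I = I_0 · G_k/ΣG = 27.2 × 0.4580 = 12.46 µA.

I ≈ 12.5 µA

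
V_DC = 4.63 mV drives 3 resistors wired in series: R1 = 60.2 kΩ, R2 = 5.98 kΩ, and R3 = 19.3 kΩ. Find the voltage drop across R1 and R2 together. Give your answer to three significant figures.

Series total: ΣR = 60.2 + 5.98 + 19.3 = 85.48 kΩ.
R_{R1..R2} = 60.2 + 5.98 = 66.18 kΩ.
By the voltage-divider rule, V = 4.63 × 66.18/85.48 = 3.585 mV.

V ≈ 3.58 mV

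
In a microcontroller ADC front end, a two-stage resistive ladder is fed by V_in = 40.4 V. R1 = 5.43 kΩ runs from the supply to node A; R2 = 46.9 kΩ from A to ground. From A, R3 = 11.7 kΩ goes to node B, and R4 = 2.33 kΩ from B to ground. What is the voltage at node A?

V_A ≈ 26.9 V

Looking into the second stage from A: R3 + R4 = 14.03 kΩ appears in parallel with R2.
Effective lower resistance at A: R2 ‖ 14.03 = 10.80 kΩ.
So V_A = 40.4 × 0.6654 = 26.88 V.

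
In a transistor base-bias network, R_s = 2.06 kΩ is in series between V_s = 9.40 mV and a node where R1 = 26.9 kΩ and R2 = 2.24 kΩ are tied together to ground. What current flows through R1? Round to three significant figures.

Equivalent of the parallel group: R_p = 2.068 kΩ.
Node voltage V_A = V_s · R_p/(R_s + R_p) = 9.40 × 0.5009 = 4.709 mV.
I(R1) = V_A / R1 = 4.709/26.9 = 0.1751 µA.
(Equivalently: I_total = 2.277 µA, then current-divider fraction G_k/ΣG = 0.07687.)

I ≈ 0.175 µA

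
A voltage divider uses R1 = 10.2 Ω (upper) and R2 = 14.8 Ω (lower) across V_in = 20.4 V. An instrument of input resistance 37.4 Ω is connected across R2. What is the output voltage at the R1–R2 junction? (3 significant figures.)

V_out ≈ 10.4 V

First combine the lower leg with the load: R2 ‖ R_L = 10.60 Ω.
Now apply the divider: V_out = 20.4 × 0.5097 = 10.40 V.
(Unloaded it would be 12.1 V; the load pulls it down.)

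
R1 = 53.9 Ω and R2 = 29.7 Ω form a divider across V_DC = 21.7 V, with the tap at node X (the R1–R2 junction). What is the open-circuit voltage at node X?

V_th is the unloaded tap voltage: V_DC · R2/(R1+R2) = 21.7 × 0.3553 = 7.709 V.

V_th ≈ 7.71 V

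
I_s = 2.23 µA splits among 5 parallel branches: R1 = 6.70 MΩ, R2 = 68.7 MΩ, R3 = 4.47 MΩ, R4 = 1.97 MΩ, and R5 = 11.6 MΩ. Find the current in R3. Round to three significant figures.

Conductances: ΣG = 1/6.70 + 1/68.7 + 1/4.47 + 1/1.97 + 1/11.6 = 0.9813 (1/MΩ).
R3 takes the fraction G_k/ΣG = 0.2237/0.9813 = 0.2280, so I = 2.23 × 0.2280 = 0.5084 µA.

I ≈ 0.508 µA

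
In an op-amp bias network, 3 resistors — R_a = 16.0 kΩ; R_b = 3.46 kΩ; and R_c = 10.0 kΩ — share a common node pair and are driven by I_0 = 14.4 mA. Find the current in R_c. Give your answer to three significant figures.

ΣG = 1/16.0 + 1/3.46 + 1/10.0 = 0.4515.
By the current-divider rule, I = I_0 · G_k/ΣG = 14.4 × 0.2215 = 3.189 mA.

I ≈ 3.19 mA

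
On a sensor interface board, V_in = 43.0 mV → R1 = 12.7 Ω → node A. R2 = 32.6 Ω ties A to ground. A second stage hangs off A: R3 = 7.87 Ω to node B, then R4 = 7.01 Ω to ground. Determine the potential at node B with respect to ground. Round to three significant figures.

Looking into the second stage from A: R3 + R4 = 14.88 Ω appears in parallel with R2.
Effective lower resistance at A: R2 ‖ 14.88 = 10.22 Ω.
V_A = 43.0 × 10.22/(12.7 + 10.22) = 19.17 mV.
Stage 2 is unloaded, so V_B = V_A · R4/(R3+R4) = 19.17 × 7.01/14.88 = 9.031 mV.

V_B ≈ 9.03 mV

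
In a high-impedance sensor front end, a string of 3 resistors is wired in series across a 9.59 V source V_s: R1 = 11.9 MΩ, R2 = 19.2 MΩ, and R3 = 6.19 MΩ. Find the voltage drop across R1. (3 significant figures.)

Series total: ΣR = 11.9 + 19.2 + 6.19 = 37.29 MΩ.
Voltage divider: V = V_s · (11.90 / 37.29) = 9.59 × 0.3191 = 3.060 V.

V ≈ 3.06 V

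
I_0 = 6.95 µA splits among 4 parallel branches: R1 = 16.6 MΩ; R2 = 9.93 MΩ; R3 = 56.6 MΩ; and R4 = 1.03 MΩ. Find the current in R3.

I ≈ 0.107 µA

ΣG = 1/16.6 + 1/9.93 + 1/56.6 + 1/1.03 = 1.149.
By the current-divider rule, I = I_0 · G_k/ΣG = 6.95 × 0.01537 = 0.1068 µA.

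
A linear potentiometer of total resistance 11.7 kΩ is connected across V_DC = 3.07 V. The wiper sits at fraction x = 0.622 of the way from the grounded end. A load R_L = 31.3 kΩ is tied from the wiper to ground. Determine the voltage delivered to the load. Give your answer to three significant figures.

The pot divides into 4.423 kΩ above the wiper and 7.277 kΩ below.
R_L loads the lower segment: effective lower R = 5.905 kΩ.
Loaded-divider output: V_out = 3.07 × 0.5718 = 1.755 V.

V_out ≈ 1.76 V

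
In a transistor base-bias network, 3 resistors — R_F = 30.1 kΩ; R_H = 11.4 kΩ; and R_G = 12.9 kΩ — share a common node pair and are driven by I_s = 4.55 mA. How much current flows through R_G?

I ≈ 1.78 mA

Conductances: ΣG = 1/30.1 + 1/11.4 + 1/12.9 = 0.1985 (1/kΩ).
R_G takes the fraction G_k/ΣG = 0.07752/0.1985 = 0.3906, so I = 4.55 × 0.3906 = 1.777 mA.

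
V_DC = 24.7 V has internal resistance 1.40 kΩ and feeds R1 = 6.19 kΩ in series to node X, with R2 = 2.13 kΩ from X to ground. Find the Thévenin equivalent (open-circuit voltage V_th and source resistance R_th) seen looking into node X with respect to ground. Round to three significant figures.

V_th ≈ 5.41 V, R_th ≈ 1.66 kΩ

R1' = 1.40 + 6.19 = 7.590 kΩ (source resistance + R1).
With X open, the divider is unloaded: V_th = 24.7 × 2.13/9.720 = 5.413 V.
With V_DC suppressed (replaced by a short), R_th = R1' ‖ R2 = (7.590 × 2.13)/(7.590 + 2.13) = 1.663 kΩ.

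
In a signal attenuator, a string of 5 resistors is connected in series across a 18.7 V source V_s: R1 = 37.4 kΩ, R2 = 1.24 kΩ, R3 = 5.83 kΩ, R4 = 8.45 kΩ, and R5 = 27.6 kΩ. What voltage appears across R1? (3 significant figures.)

ΣR = 37.4 + 1.24 + 5.83 + 8.45 + 27.6 = 80.52 kΩ.
V = V_s · R/ΣR = 18.7 × 0.4645 = 8.686 V.

V ≈ 8.69 V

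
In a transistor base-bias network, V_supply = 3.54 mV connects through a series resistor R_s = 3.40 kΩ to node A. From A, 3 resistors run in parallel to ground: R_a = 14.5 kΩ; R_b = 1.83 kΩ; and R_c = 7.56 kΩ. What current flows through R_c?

Parallel bank: R_p = 1/(1/14.5 + 1/1.83 + 1/7.56) = 1.337 kΩ.
Node voltage V_A = V_supply · R_p/(R_s + R_p) = 3.54 × 0.2823 = 0.9994 mV.
Branch current I = V_A/R_c = 0.9994/7.56 = 0.1322 µA.

I ≈ 0.132 µA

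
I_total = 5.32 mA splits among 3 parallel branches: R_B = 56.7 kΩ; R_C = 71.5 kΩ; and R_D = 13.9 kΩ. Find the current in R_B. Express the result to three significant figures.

I ≈ 0.906 mA

ΣG = 1/56.7 + 1/71.5 + 1/13.9 = 0.1036.
R_B takes the fraction G_k/ΣG = 0.01764/0.1036 = 0.1703, so I = 5.32 × 0.1703 = 0.9060 mA.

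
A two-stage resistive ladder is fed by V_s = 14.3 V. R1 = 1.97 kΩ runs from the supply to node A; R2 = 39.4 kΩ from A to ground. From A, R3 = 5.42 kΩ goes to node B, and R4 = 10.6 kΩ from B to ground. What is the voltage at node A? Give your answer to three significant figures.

V_A ≈ 12.2 V

The second stage (R3 + R4 = 16.02 kΩ) loads node A in parallel with R2.
Effective lower resistance at A: R2 ‖ 16.02 = 11.39 kΩ.
First divider: V_A = V_s · 11.39/(1.97 + 11.39) = 12.19 V.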